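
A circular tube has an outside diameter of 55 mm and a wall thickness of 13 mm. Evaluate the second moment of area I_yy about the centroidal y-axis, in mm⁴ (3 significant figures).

I_yy ≈ 4.14 × 10⁵ mm⁴

Treat the section as a set of non-overlapping primitives; coordinates are from the bounding-box lower-left.
Outer circle: ⌀55, A = 2375.8 mm², x = 27.5 mm, Ī = 449 180 mm⁴.
Bore (subtracted): ⌀29, A = 660.52 mm², x = 27.5 mm, Ī = 34 719 mm⁴.
By symmetry the centroid is at mid-width, x̄ = 27.5 mm.
All pieces are centred on the centroidal y-axis, so I = ΣĪ (holes subtracted) = 414 462 mm⁴.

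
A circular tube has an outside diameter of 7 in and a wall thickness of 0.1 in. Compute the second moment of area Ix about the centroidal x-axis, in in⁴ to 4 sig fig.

Split into non-overlapping primitives; take the origin at the lower-left of the bounding box.
Outer circle: ⌀7, A = 38.4845 in², y = 3.5 in, Ī = 117.859 in⁴.
Bore (subtracted): ⌀6.8, A = 36.3168 in², y = 3.5 in, Ī = 104.956 in⁴.
By symmetry the centroid is at mid-height, ȳ = 3.5 in.
All pieces are centred on the centroidal x-axis, so I = ΣĪ (holes subtracted) = 12.9032 in⁴.

Ix ≈ 12.90 in⁴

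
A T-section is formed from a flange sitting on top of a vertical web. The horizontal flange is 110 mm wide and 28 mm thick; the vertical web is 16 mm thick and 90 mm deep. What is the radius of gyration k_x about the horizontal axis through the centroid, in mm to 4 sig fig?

k_x ≈ 31.86 mm

Treat the section as a set of non-overlapping primitives; coordinates are from the bounding-box lower-left.
Flange: 110 × 28, A = 3 080 mm², y = 104 mm, Ī = 201 227 mm⁴.
Web: 16 × 90, A = 1 440 mm², y = 45 mm, Ī = 972 000 mm⁴.
Centroid: ȳ = ΣA·y / ΣA = 85.2035 mm.
Transfer each piece to the horizontal axis through the centroid using Ī + A·d² with d = y − 85.2035:
  flange: d = 18.7965 mm → contributes +1 289 412 mm⁴
  web: d = -40.2035 mm → contributes +3 299 507 mm⁴
Total I = 4 588 919 mm⁴.
Radius of gyration: k = √(I/A) = √(4 588 919 / 4 520) = 31.863 mm.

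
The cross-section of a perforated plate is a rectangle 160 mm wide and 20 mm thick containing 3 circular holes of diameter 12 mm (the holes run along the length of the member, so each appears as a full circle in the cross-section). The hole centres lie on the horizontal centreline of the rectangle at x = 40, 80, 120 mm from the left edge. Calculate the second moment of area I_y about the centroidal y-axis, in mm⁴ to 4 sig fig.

I_y ≈ 6.462 × 10⁶ mm⁴

Split into non-overlapping primitives; take the origin at the lower-left of the bounding box.
Plate: 160 × 20, A = 3 200 mm², x = 80 mm, Ī = 6 826 667 mm⁴.
Hole 1 (subtracted): ⌀12, A = 113.097 mm², x = 40 mm, Ī = 1017.88 mm⁴.
Hole 2 (subtracted): ⌀12, A = 113.097 mm², x = 80 mm, Ī = 1017.88 mm⁴.
Hole 3 (subtracted): ⌀12, A = 113.097 mm², x = 120 mm, Ī = 1017.88 mm⁴.
By symmetry the centroid is at mid-width, x̄ = 80 mm.
Transfer each piece to the centroidal y-axis using Ī + A·d² with d = x − 80:
  plate: d = 0 mm → contributes +6 826 667 mm⁴
  hole 1: d = -40 mm → contributes −181 974 mm⁴
  hole 2: d = 0 mm → contributes −1017.88 mm⁴
  hole 3: d = 40 mm → contributes −181 974 mm⁴
Total I = 6 461 702 mm⁴.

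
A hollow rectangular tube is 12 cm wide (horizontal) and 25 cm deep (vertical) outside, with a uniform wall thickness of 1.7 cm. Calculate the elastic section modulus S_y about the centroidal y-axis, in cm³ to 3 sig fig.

Break the section into simple shapes (no overlaps), measuring from the bottom-left corner of the bounding box.
Outer rectangle: 12 × 25, A = 300 cm², x = 6 cm, Ī = 3 600 cm⁴.
Inner void (subtracted): 8.6 × 21.6, A = 185.76 cm², x = 6 cm, Ī = 1144.9 cm⁴.
By symmetry the centroid is at mid-width, x̄ = 6 cm.
All pieces are centred on the centroidal y-axis, so I = ΣĪ (holes subtracted) = 2455.1 cm⁴.
Extreme fibre distance c = 6 cm; S = I/c = 409.18 cm³.

S_y ≈ 409 cm³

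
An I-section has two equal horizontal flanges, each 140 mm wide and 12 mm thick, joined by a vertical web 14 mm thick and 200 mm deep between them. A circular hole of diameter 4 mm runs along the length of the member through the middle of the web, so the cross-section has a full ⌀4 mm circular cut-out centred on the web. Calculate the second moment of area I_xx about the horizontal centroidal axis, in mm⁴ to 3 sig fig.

I_xx ≈ 4.71 × 10⁷ mm⁴

Decompose the section into non-overlapping parts with the origin at the bottom-left of its bounding rectangle.
Bottom flange: 140 × 12, A = 1 680 mm², y = 6 mm, Ī = 20 160 mm⁴.
Web: 14 × 200, A = 2 800 mm², y = 112 mm, Ī = 9 333 333 mm⁴.
Top flange: 140 × 12, A = 1 680 mm², y = 218 mm, Ī = 20 160 mm⁴.
Hole (subtracted): ⌀4, A = 12.566 mm², y = 112 mm, Ī = 12.566 mm⁴.
By symmetry the centroid is at mid-height, ȳ = 112 mm.
Transfer each piece to the horizontal centroidal axis using Ī + A·d² with d = y − 112:
  bottom flange: d = -106 mm → contributes +18 896 640 mm⁴
  web: d = 0 mm → contributes +9 333 333 mm⁴
  top flange: d = 106 mm → contributes +18 896 640 mm⁴
  hole: d = 0 mm → contributes −12.566 mm⁴
Total I = 47 126 601 mm⁴.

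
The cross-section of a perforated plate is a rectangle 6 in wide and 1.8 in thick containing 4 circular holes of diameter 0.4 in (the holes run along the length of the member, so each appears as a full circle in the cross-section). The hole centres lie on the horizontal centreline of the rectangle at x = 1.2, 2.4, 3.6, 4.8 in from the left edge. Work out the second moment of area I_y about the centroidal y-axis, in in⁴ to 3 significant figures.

I_y ≈ 31.5 in⁴

Split into non-overlapping primitives; take the origin at the lower-left of the bounding box.
Plate: 6 × 1.8, A = 10.8 in², x = 3 in, Ī = 32.4 in⁴.
Hole 1 (subtracted): ⌀0.4, A = 0.12566 in², x = 1.2 in, Ī = 0.0012566 in⁴.
Hole 2 (subtracted): ⌀0.4, A = 0.12566 in², x = 2.4 in, Ī = 0.0012566 in⁴.
Hole 3 (subtracted): ⌀0.4, A = 0.12566 in², x = 3.6 in, Ī = 0.0012566 in⁴.
Hole 4 (subtracted): ⌀0.4, A = 0.12566 in², x = 4.8 in, Ī = 0.0012566 in⁴.
By symmetry the centroid is at mid-width, x̄ = 3 in.
Transfer each piece to the centroidal y-axis using Ī + A·d² with d = x − 3:
  plate: d = 0 in → contributes +32.4 in⁴
  hole 1: d = -1.8 in → contributes −0.40841 in⁴
  hole 2: d = -0.6 in → contributes −0.046496 in⁴
  hole 3: d = 0.6 in → contributes −0.046496 in⁴
  hole 4: d = 1.8 in → contributes −0.40841 in⁴
Total I = 31.49 in⁴.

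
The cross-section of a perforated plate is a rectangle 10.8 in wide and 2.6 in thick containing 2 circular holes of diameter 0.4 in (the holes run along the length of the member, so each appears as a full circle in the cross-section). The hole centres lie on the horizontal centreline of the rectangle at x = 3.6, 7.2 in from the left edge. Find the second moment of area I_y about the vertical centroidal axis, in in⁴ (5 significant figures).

Break the section into simple shapes (no overlaps), measuring from the bottom-left corner of the bounding box.
Plate: 10.8 × 2.6, A = 28.08 in², x = 5.4 in, Ī = 272.9376 in⁴.
Hole 1 (subtracted): ⌀0.4, A = 0.1256637 in², x = 3.6 in, Ī = 0.001256637 in⁴.
Hole 2 (subtracted): ⌀0.4, A = 0.1256637 in², x = 7.2 in, Ī = 0.001256637 in⁴.
By symmetry the centroid is at mid-width, x̄ = 5.4 in.
Transfer each piece to the vertical centroidal axis using Ī + A·d² with d = x − 5.4:
  plate: d = 0 in → contributes +272.9376 in⁴
  hole 1: d = -1.8 in → contributes −0.408407 in⁴
  hole 2: d = 1.8 in → contributes −0.408407 in⁴
Total I = 272.1208 in⁴.

I_y ≈ 272.12 in⁴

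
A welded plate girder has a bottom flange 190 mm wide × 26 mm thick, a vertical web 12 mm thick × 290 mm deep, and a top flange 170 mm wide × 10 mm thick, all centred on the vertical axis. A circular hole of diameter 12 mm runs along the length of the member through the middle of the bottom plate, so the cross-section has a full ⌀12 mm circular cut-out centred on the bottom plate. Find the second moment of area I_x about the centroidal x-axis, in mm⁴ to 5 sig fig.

Split into non-overlapping primitives; take the origin at the lower-left of the bounding box.
Bottom plate: 190 × 26, A = 4 940 mm², y = 13 mm, Ī = 278286.7 mm⁴.
Web plate: 12 × 290, A = 3 480 mm², y = 171 mm, Ī = 24 389 000 mm⁴.
Top plate: 170 × 10, A = 1 700 mm², y = 321 mm, Ī = 14166.67 mm⁴.
Hole (subtracted): ⌀12, A = 113.0973 mm², y = 13 mm, Ī = 1017.876 mm⁴.
Centroid: ȳ = ΣA·y / ΣA = 120.27 mm.
Transfer each piece to the centroidal x-axis using Ī + A·d² with d = y − 120.27:
  bottom plate: d = -107.27 mm → contributes +57 122 092 mm⁴
  web plate: d = 50.73004 mm → contributes +33 344 910 mm⁴
  top plate: d = 200.73 mm → contributes +68 511 503 mm⁴
  hole: d = -107.27 mm → contributes −1 302 411 mm⁴
Total I = 157 676 095 mm⁴.

I_x ≈ 1.5768 × 10⁸ mm⁴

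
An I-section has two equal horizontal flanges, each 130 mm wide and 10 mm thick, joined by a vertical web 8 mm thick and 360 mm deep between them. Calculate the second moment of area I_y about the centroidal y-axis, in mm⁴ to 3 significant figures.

I_y ≈ 3.68 × 10⁶ mm⁴

Break the section into simple shapes (no overlaps), measuring from the bottom-left corner of the bounding box.
Bottom flange: 130 × 10, A = 1 300 mm², x = 65 mm, Ī = 1 830 833 mm⁴.
Web: 8 × 360, A = 2 880 mm², x = 65 mm, Ī = 15 360 mm⁴.
Top flange: 130 × 10, A = 1 300 mm², x = 65 mm, Ī = 1 830 833 mm⁴.
By symmetry the centroid is at mid-width, x̄ = 65 mm.
All pieces are centred on the centroidal y-axis, so I = ΣĪ = 3 677 027 mm⁴.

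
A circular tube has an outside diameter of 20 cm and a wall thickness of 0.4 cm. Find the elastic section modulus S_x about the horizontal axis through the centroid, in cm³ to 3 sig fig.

Split into non-overlapping primitives; take the origin at the lower-left of the bounding box.
Outer circle: ⌀20, A = 314.16 cm², y = 10 cm, Ī = 7 854 cm⁴.
Bore (subtracted): ⌀19.2, A = 289.53 cm², y = 10 cm, Ī = 6670.8 cm⁴.
By symmetry the centroid is at mid-height, ȳ = 10 cm.
All pieces are centred on the horizontal axis through the centroid, so I = ΣĪ (holes subtracted) = 1183.2 cm⁴.
Extreme fibre distance c = 10 cm; S = I/c = 118.32 cm³.

S_x ≈ 118 cm³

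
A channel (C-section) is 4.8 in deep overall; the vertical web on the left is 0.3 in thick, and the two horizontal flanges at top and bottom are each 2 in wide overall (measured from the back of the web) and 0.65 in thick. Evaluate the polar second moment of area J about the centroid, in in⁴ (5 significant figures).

Decompose the section into non-overlapping parts with the origin at the bottom-left of its bounding rectangle.
Web: 0.3 × 4.8, A = 1.44 in², y = 2.4 in, Ī = 2.7648 in⁴.
Top flange (beyond web): 1.7 × 0.65, A = 1.105 in², y = 4.475 in, Ī = 0.03890521 in⁴.
Bottom flange (beyond web): 1.7 × 0.65, A = 1.105 in², y = 0.325 in, Ī = 0.03890521 in⁴.
By symmetry the centroid is at mid-height, ȳ = 2.4 in.
Transfer each piece to the centroidal x-axis using Ī + A·d² with d = y − 2.4:
  web: d = 0 in → contributes +2.7648 in⁴
  top flange (beyond web): d = 2.075 in → contributes +4.796621 in⁴
  bottom flange (beyond web): d = -2.075 in → contributes +4.796621 in⁴
Total I = 12.35804 in⁴.
For the y-axis: x̄ = 0.7554795 in.
Repeating about the centroidal y-axis gives I_y = 1.414932 in⁴.
Polar second moment: J = I_x + I_y = 13.77297 in⁴.

J ≈ 13.773 in⁴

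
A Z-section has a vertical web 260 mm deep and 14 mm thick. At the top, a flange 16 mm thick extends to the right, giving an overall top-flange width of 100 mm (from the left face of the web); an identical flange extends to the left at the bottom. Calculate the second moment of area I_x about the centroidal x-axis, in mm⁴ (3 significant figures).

I_x ≈ 6.15 × 10⁷ mm⁴

Decompose the section into non-overlapping parts with the origin at the bottom-left of its bounding rectangle.
Web: 14 × 260, A = 3 640 mm², y = 130 mm, Ī = 20 505 333 mm⁴.
Top flange (beyond web): 86 × 16, A = 1 376 mm², y = 252 mm, Ī = 29 355 mm⁴.
Bottom flange (beyond web): 86 × 16, A = 1 376 mm², y = 8 mm, Ī = 29 355 mm⁴.
Centroid: ȳ = ΣA·y / ΣA = 130 mm.
Transfer each piece to the centroidal x-axis using Ī + A·d² with d = y − 130:
  web: d = 0 mm → contributes +20 505 333 mm⁴
  top flange (beyond web): d = 122 mm → contributes +20 509 739 mm⁴
  bottom flange (beyond web): d = -122 mm → contributes +20 509 739 mm⁴
Total I = 61 524 811 mm⁴.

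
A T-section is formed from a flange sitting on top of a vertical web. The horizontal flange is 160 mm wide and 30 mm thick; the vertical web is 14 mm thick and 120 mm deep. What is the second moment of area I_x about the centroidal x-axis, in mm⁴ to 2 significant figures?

Decompose the section into non-overlapping parts with the origin at the bottom-left of its bounding rectangle.
Flange: 160 × 30, A = 4 800 mm², y = 135 mm, Ī = 360 000 mm⁴.
Web: 14 × 120, A = 1 680 mm², y = 60 mm, Ī = 2 016 000 mm⁴.
Centroid: ȳ = ΣA·y / ΣA = 115.6 mm.
Transfer each piece to the centroidal x-axis using Ī + A·d² with d = y − 115.6:
  flange: d = 19.44 mm → contributes +2 174 815 mm⁴
  web: d = -55.56 mm → contributes +7 201 185 mm⁴
Total I = 9 376 000 mm⁴.

I_x ≈ 9.4 × 10⁶ mm⁴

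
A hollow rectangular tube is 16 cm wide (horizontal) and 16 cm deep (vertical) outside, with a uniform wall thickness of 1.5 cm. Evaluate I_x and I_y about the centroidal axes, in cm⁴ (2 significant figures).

I_x ≈ 3100 cm⁴, I_y ≈ 3100 cm⁴

Split into non-overlapping primitives; take the origin at the lower-left of the bounding box.
Outer rectangle: 16 × 16, A = 256 cm², y = 8 cm, Ī = 5 461 cm⁴.
Inner void (subtracted): 13 × 13, A = 169 cm², y = 8 cm, Ī = 2 380 cm⁴.
By symmetry the centroid is at mid-height, ȳ = 8 cm.
All pieces are centred on the centroidal x-axis, so I = ΣĪ (holes subtracted) = 3 081 cm⁴.
Repeating about the centroidal y-axis gives I_y = 3 081 cm⁴.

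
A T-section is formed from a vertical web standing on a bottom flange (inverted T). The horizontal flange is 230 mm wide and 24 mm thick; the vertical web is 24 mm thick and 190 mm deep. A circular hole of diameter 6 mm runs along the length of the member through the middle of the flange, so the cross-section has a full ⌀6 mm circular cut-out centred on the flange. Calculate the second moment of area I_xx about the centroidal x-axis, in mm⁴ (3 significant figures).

I_xx ≈ 4.25 × 10⁷ mm⁴

Decompose the section into non-overlapping parts with the origin at the bottom-left of its bounding rectangle.
Flange: 230 × 24, A = 5 520 mm², y = 12 mm, Ī = 264 960 mm⁴.
Web: 24 × 190, A = 4 560 mm², y = 119 mm, Ī = 13 718 000 mm⁴.
Hole (subtracted): ⌀6, A = 28.274 mm², y = 12 mm, Ī = 63.617 mm⁴.
Centroid: ȳ = ΣA·y / ΣA = 60.541 mm.
Transfer each piece to the centroidal x-axis using Ī + A·d² with d = y − 60.541:
  flange: d = -48.541 mm → contributes +13 271 299 mm⁴
  web: d = 58.459 mm → contributes +29 301 637 mm⁴
  hole: d = -48.541 mm → contributes −66 684 mm⁴
Total I = 42 506 251 mm⁴.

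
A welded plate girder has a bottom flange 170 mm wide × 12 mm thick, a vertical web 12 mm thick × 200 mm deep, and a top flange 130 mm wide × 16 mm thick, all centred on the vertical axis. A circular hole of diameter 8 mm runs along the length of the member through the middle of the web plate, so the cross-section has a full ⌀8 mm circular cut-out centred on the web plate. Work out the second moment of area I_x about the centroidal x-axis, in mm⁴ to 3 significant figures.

Split into non-overlapping primitives; take the origin at the lower-left of the bounding box.
Bottom plate: 170 × 12, A = 2 040 mm², y = 6 mm, Ī = 24 480 mm⁴.
Web plate: 12 × 200, A = 2 400 mm², y = 112 mm, Ī = 8 000 000 mm⁴.
Top plate: 130 × 16, A = 2 080 mm², y = 220 mm, Ī = 44 373 mm⁴.
Hole (subtracted): ⌀8, A = 50.265 mm², y = 112 mm, Ī = 201.06 mm⁴.
Centroid: ȳ = ΣA·y / ΣA = 113.3 mm.
Transfer each piece to the centroidal x-axis using Ī + A·d² with d = y − 113.3:
  bottom plate: d = -107.3 mm → contributes +23 510 871 mm⁴
  web plate: d = -1.2984 mm → contributes +8 004 046 mm⁴
  top plate: d = 106.7 mm → contributes +23 725 676 mm⁴
  hole: d = -1.2984 mm → contributes −285.8 mm⁴
Total I = 55 240 306 mm⁴.

I_x ≈ 5.52 × 10⁷ mm⁴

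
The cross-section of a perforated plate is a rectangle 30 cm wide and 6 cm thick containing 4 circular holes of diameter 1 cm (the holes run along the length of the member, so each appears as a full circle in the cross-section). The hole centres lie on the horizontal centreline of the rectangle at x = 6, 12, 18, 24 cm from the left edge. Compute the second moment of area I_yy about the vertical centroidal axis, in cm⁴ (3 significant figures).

Treat the section as a set of non-overlapping primitives; coordinates are from the bounding-box lower-left.
Plate: 30 × 6, A = 180 cm², x = 15 cm, Ī = 13 500 cm⁴.
Hole 1 (subtracted): ⌀1, A = 0.7854 cm², x = 6 cm, Ī = 0.049087 cm⁴.
Hole 2 (subtracted): ⌀1, A = 0.7854 cm², x = 12 cm, Ī = 0.049087 cm⁴.
Hole 3 (subtracted): ⌀1, A = 0.7854 cm², x = 18 cm, Ī = 0.049087 cm⁴.
Hole 4 (subtracted): ⌀1, A = 0.7854 cm², x = 24 cm, Ī = 0.049087 cm⁴.
By symmetry the centroid is at mid-width, x̄ = 15 cm.
Transfer each piece to the vertical centroidal axis using Ī + A·d² with d = x − 15:
  plate: d = 0 cm → contributes +13 500 cm⁴
  hole 1: d = -9 cm → contributes −63.666 cm⁴
  hole 2: d = -3 cm → contributes −7.1177 cm⁴
  hole 3: d = 3 cm → contributes −7.1177 cm⁴
  hole 4: d = 9 cm → contributes −63.666 cm⁴
Total I = 13 358 cm⁴.

I_yy ≈ 1.34 × 10⁴ cm⁴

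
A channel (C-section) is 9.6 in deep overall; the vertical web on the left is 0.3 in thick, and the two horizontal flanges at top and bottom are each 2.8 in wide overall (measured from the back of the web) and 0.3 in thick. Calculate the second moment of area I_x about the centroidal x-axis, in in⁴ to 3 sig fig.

Decompose the section into non-overlapping parts with the origin at the bottom-left of its bounding rectangle.
Web: 0.3 × 9.6, A = 2.88 in², y = 4.8 in, Ī = 22.118 in⁴.
Top flange (beyond web): 2.5 × 0.3, A = 0.75 in², y = 9.45 in, Ī = 0.005625 in⁴.
Bottom flange (beyond web): 2.5 × 0.3, A = 0.75 in², y = 0.15 in, Ī = 0.005625 in⁴.
By symmetry the centroid is at mid-height, ȳ = 4.8 in.
Transfer each piece to the centroidal x-axis using Ī + A·d² with d = y − 4.8:
  web: d = 0 in → contributes +22.118 in⁴
  top flange (beyond web): d = 4.65 in → contributes +16.223 in⁴
  bottom flange (beyond web): d = -4.65 in → contributes +16.223 in⁴
Total I = 54.563 in⁴.

I_x ≈ 54.6 in⁴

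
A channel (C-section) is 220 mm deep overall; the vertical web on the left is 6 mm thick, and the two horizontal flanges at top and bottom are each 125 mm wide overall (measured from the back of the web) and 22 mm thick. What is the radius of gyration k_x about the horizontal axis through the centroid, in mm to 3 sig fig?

k_x ≈ 93.1 mm

Break the section into simple shapes (no overlaps), measuring from the bottom-left corner of the bounding box.
Web: 6 × 220, A = 1 320 mm², y = 110 mm, Ī = 5 324 000 mm⁴.
Top flange (beyond web): 119 × 22, A = 2 618 mm², y = 209 mm, Ī = 105 593 mm⁴.
Bottom flange (beyond web): 119 × 22, A = 2 618 mm², y = 11 mm, Ī = 105 593 mm⁴.
By symmetry the centroid is at mid-height, ȳ = 110 mm.
Transfer each piece to the horizontal axis through the centroid using Ī + A·d² with d = y − 110:
  web: d = 0 mm → contributes +5 324 000 mm⁴
  top flange (beyond web): d = 99 mm → contributes +25 764 611 mm⁴
  bottom flange (beyond web): d = -99 mm → contributes +25 764 611 mm⁴
Total I = 56 853 221 mm⁴.
Radius of gyration: k = √(I/A) = √(56 853 221 / 6 556) = 93.123 mm.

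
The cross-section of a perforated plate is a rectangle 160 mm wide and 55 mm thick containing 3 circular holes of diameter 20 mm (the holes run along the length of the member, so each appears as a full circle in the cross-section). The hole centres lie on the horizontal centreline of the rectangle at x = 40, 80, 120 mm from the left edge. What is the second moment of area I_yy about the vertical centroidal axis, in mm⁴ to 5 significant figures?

I_yy ≈ 1.7744 × 10⁷ mm⁴

Split into non-overlapping primitives; take the origin at the lower-left of the bounding box.
Plate: 160 × 55, A = 8 800 mm², x = 80 mm, Ī = 18 773 333 mm⁴.
Hole 1 (subtracted): ⌀20, A = 314.1593 mm², x = 40 mm, Ī = 7853.982 mm⁴.
Hole 2 (subtracted): ⌀20, A = 314.1593 mm², x = 80 mm, Ī = 7853.982 mm⁴.
Hole 3 (subtracted): ⌀20, A = 314.1593 mm², x = 120 mm, Ī = 7853.982 mm⁴.
By symmetry the centroid is at mid-width, x̄ = 80 mm.
Transfer each piece to the vertical centroidal axis using Ī + A·d² with d = x − 80:
  plate: d = 0 mm → contributes +18 773 333 mm⁴
  hole 1: d = -40 mm → contributes −510508.8 mm⁴
  hole 2: d = 0 mm → contributes −7853.982 mm⁴
  hole 3: d = 40 mm → contributes −510508.8 mm⁴
Total I = 17 744 462 mm⁴.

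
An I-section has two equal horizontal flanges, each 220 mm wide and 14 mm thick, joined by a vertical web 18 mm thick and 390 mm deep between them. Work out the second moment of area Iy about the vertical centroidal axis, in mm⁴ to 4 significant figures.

Treat the section as a set of non-overlapping primitives; coordinates are from the bounding-box lower-left.
Bottom flange: 220 × 14, A = 3 080 mm², x = 110 mm, Ī = 12 422 667 mm⁴.
Web: 18 × 390, A = 7 020 mm², x = 110 mm, Ī = 189 540 mm⁴.
Top flange: 220 × 14, A = 3 080 mm², x = 110 mm, Ī = 12 422 667 mm⁴.
By symmetry the centroid is at mid-width, x̄ = 110 mm.
All pieces are centred on the vertical centroidal axis, so I = ΣĪ = 25 034 873 mm⁴.

Iy ≈ 2.503 × 10⁷ mm⁴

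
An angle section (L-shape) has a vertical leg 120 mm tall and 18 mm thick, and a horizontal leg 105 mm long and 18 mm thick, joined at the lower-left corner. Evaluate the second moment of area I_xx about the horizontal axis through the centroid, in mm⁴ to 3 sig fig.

Decompose the section into non-overlapping parts with the origin at the bottom-left of its bounding rectangle.
Vertical leg: 18 × 120, A = 2 160 mm², y = 60 mm, Ī = 2 592 000 mm⁴.
Horizontal leg (remainder): 87 × 18, A = 1 566 mm², y = 9 mm, Ī = 42 282 mm⁴.
Centroid: ȳ = ΣA·y / ΣA = 38.565 mm.
Transfer each piece to the horizontal axis through the centroid using Ī + A·d² with d = y − 38.565:
  vertical leg: d = 21.435 mm → contributes +3 584 412 mm⁴
  horizontal leg (remainder): d = -29.565 mm → contributes +1 411 126 mm⁴
Total I = 4 995 538 mm⁴.

I_xx ≈ 5.00 × 10⁶ mm⁴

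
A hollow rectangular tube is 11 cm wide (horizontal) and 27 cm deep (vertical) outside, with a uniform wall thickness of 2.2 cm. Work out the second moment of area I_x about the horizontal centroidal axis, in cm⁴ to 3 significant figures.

I_x ≈ 1.17 × 10⁴ cm⁴

Decompose the section into non-overlapping parts with the origin at the bottom-left of its bounding rectangle.
Outer rectangle: 11 × 27, A = 297 cm², y = 13.5 cm, Ī = 18 043 cm⁴.
Inner void (subtracted): 6.6 × 22.6, A = 149.16 cm², y = 13.5 cm, Ī = 6348.7 cm⁴.
By symmetry the centroid is at mid-height, ȳ = 13.5 cm.
All pieces are centred on the horizontal centroidal axis, so I = ΣĪ (holes subtracted) = 11 694 cm⁴.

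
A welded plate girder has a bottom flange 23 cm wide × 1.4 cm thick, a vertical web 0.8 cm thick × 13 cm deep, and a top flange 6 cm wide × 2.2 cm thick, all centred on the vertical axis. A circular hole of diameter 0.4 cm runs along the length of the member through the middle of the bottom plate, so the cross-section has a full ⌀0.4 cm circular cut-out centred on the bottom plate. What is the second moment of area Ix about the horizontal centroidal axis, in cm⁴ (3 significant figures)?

Ix ≈ 2280 cm⁴

Decompose the section into non-overlapping parts with the origin at the bottom-left of its bounding rectangle.
Bottom plate: 23 × 1.4, A = 32.2 cm², y = 0.7 cm, Ī = 5.2593 cm⁴.
Web plate: 0.8 × 13, A = 10.4 cm², y = 7.9 cm, Ī = 146.47 cm⁴.
Top plate: 6 × 2.2, A = 13.2 cm², y = 15.5 cm, Ī = 5.324 cm⁴.
Hole (subtracted): ⌀0.4, A = 0.12566 cm², y = 0.7 cm, Ī = 0.0012566 cm⁴.
Centroid: ȳ = ΣA·y / ΣA = 5.5539 cm.
Transfer each piece to the horizontal centroidal axis using Ī + A·d² with d = y − 5.5539:
  bottom plate: d = -4.8539 cm → contributes +763.92 cm⁴
  web plate: d = 2.3461 cm → contributes +203.71 cm⁴
  top plate: d = 9.9461 cm → contributes +1311.1 cm⁴
  hole: d = -4.8539 cm → contributes −2.962 cm⁴
Total I = 2275.8 cm⁴.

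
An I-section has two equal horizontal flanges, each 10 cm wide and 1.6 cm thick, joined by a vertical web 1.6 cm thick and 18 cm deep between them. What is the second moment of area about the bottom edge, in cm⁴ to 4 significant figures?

Treat the section as a set of non-overlapping primitives; coordinates are from the bounding-box lower-left.
Bottom flange: 10 × 1.6, A = 16 cm², y = 0.8 cm, Ī = 3.41333 cm⁴.
Web: 1.6 × 18, A = 28.8 cm², y = 10.6 cm, Ī = 777.6 cm⁴.
Top flange: 10 × 1.6, A = 16 cm², y = 20.4 cm, Ī = 3.41333 cm⁴.
Transfer each piece to the bottom edge using Ī + A·d² with d = y − 0:
  bottom flange: d = 0.8 cm → contributes +13.6533 cm⁴
  web: d = 10.6 cm → contributes +4013.57 cm⁴
  top flange: d = 20.4 cm → contributes +6661.97 cm⁴
Total I = 10689.2 cm⁴.

I_base ≈ 1.069 × 10⁴ cm⁴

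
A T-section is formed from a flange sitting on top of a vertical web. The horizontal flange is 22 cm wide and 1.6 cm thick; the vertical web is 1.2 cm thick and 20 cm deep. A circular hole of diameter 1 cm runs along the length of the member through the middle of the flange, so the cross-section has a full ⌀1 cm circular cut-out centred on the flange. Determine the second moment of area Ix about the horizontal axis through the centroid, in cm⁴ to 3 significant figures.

Break the section into simple shapes (no overlaps), measuring from the bottom-left corner of the bounding box.
Flange: 22 × 1.6, A = 35.2 cm², y = 20.8 cm, Ī = 7.5093 cm⁴.
Web: 1.2 × 20, A = 24 cm², y = 10 cm, Ī = 800 cm⁴.
Hole (subtracted): ⌀1, A = 0.7854 cm², y = 20.8 cm, Ī = 0.049087 cm⁴.
Centroid: ȳ = ΣA·y / ΣA = 16.363 cm.
Transfer each piece to the horizontal axis through the centroid using Ī + A·d² with d = y − 16.363:
  flange: d = 4.4372 cm → contributes +700.57 cm⁴
  web: d = -6.3628 cm → contributes +1771.6 cm⁴
  hole: d = 4.4372 cm → contributes −15.513 cm⁴
Total I = 2456.7 cm⁴.

Ix ≈ 2460 cm⁴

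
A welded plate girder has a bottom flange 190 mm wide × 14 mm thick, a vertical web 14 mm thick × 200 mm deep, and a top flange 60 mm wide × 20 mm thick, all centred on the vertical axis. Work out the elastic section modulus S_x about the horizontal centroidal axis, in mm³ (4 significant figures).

Break the section into simple shapes (no overlaps), measuring from the bottom-left corner of the bounding box.
Bottom plate: 190 × 14, A = 2 660 mm², y = 7 mm, Ī = 43446.7 mm⁴.
Web plate: 14 × 200, A = 2 800 mm², y = 114 mm, Ī = 9 333 333 mm⁴.
Top plate: 60 × 20, A = 1 200 mm², y = 224 mm, Ī = 40 000 mm⁴.
Centroid: ȳ = ΣA·y / ΣA = 91.0841 mm.
Transfer each piece to the horizontal centroidal axis using Ī + A·d² with d = y − 91.0841:
  bottom plate: d = -84.0841 mm → contributes +18 850 001 mm⁴
  web plate: d = 22.9159 mm → contributes +10 803 723 mm⁴
  top plate: d = 132.916 mm → contributes +21 239 969 mm⁴
Total I = 50 893 693 mm⁴.
Extreme fibre distance c = 142.916 mm; S = I/c = 356 109 mm³.

S_x ≈ 3.561 × 10⁵ mm³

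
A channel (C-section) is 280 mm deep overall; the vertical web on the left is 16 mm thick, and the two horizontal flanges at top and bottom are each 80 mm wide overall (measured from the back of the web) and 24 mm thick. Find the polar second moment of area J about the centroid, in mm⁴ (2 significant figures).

J ≈ 8.4 × 10⁷ mm⁴

Split into non-overlapping primitives; take the origin at the lower-left of the bounding box.
Web: 16 × 280, A = 4 480 mm², y = 140 mm, Ī = 29 269 333 mm⁴.
Top flange (beyond web): 64 × 24, A = 1 536 mm², y = 268 mm, Ī = 73 728 mm⁴.
Bottom flange (beyond web): 64 × 24, A = 1 536 mm², y = 12 mm, Ī = 73 728 mm⁴.
By symmetry the centroid is at mid-height, ȳ = 140 mm.
Transfer each piece to the centroidal x-axis using Ī + A·d² with d = y − 140:
  web: d = 0 mm → contributes +29 269 333 mm⁴
  top flange (beyond web): d = 128 mm → contributes +25 239 552 mm⁴
  bottom flange (beyond web): d = -128 mm → contributes +25 239 552 mm⁴
Total I = 79 748 437 mm⁴.
For the y-axis: x̄ = 24.27 mm.
Repeating about the centroidal y-axis gives I_y = 4 059 946 mm⁴.
Polar second moment: J = I_x + I_y = 83 808 383 mm⁴.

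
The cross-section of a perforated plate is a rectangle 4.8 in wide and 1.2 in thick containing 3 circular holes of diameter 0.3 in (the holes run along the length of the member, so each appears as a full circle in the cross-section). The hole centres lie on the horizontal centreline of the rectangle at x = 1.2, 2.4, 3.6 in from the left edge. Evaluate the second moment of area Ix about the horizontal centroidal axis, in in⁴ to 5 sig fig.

Treat the section as a set of non-overlapping primitives; coordinates are from the bounding-box lower-left.
Plate: 4.8 × 1.2, A = 5.76 in², y = 0.6 in, Ī = 0.6912 in⁴.
Hole 1 (subtracted): ⌀0.3, A = 0.07068583 in², y = 0.6 in, Ī = 0.0003976078 in⁴.
Hole 2 (subtracted): ⌀0.3, A = 0.07068583 in², y = 0.6 in, Ī = 0.0003976078 in⁴.
Hole 3 (subtracted): ⌀0.3, A = 0.07068583 in², y = 0.6 in, Ī = 0.0003976078 in⁴.
By symmetry the centroid is at mid-height, ȳ = 0.6 in.
All pieces are centred on the horizontal centroidal axis, so I = ΣĪ (holes subtracted) = 0.6900072 in⁴.

Ix ≈ 0.69001 in⁴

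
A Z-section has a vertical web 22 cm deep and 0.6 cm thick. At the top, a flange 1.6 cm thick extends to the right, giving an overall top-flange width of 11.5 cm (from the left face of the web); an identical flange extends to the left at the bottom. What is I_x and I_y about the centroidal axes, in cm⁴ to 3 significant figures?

I_x ≈ 4170 cm⁴, I_y ≈ 1500 cm⁴

Decompose the section into non-overlapping parts with the origin at the bottom-left of its bounding rectangle.
Web: 0.6 × 22, A = 13.2 cm², y = 11 cm, Ī = 532.4 cm⁴.
Top flange (beyond web): 10.9 × 1.6, A = 17.44 cm², y = 21.2 cm, Ī = 3.7205 cm⁴.
Bottom flange (beyond web): 10.9 × 1.6, A = 17.44 cm², y = 0.8 cm, Ī = 3.7205 cm⁴.
Centroid: ȳ = ΣA·y / ΣA = 11 cm.
Transfer each piece to the centroidal x-axis using Ī + A·d² with d = y − 11:
  web: d = 0 cm → contributes +532.4 cm⁴
  top flange (beyond web): d = 10.2 cm → contributes +1818.2 cm⁴
  bottom flange (beyond web): d = -10.2 cm → contributes +1818.2 cm⁴
Total I = 4168.8 cm⁴.
For the y-axis: x̄ = 11.2 cm.
Repeating about the centroidal y-axis gives I_y = 1 499 cm⁴.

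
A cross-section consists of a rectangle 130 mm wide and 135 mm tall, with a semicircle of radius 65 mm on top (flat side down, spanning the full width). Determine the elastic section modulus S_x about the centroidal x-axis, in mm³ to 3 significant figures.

S_x ≈ 6.78 × 10⁵ mm³

Split into non-overlapping primitives; take the origin at the lower-left of the bounding box.
Rectangular body: 130 × 135, A = 17 550 mm², y = 67.5 mm, Ī = 26 654 063 mm⁴.
Semicircular cap: semicircle r = 65, A = 6636.6 mm², y = 162.59 mm, Ī = 1 959 230 mm⁴.
Centroid: ȳ = ΣA·y / ΣA = 93.591 mm.
Transfer each piece to the centroidal x-axis using Ī + A·d² with d = y − 93.591:
  rectangular body: d = -26.091 mm → contributes +38 601 125 mm⁴
  semicircular cap: d = 68.996 mm → contributes +33 552 287 mm⁴
Total I = 72 153 412 mm⁴.
Extreme fibre distance c = 106.41 mm; S = I/c = 678 077 mm³.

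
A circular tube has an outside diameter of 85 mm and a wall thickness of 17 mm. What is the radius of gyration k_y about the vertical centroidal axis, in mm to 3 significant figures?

k_y ≈ 24.8 mm

Split into non-overlapping primitives; take the origin at the lower-left of the bounding box.
Outer circle: ⌀85, A = 5674.5 mm², x = 42.5 mm, Ī = 2 562 392 mm⁴.
Bore (subtracted): ⌀51, A = 2042.8 mm², x = 42.5 mm, Ī = 332 086 mm⁴.
By symmetry the centroid is at mid-width, x̄ = 42.5 mm.
All pieces are centred on the vertical centroidal axis, so I = ΣĪ (holes subtracted) = 2 230 306 mm⁴.
Radius of gyration: k = √(I/A) = √(2 230 306 / 3631.7) = 24.782 mm.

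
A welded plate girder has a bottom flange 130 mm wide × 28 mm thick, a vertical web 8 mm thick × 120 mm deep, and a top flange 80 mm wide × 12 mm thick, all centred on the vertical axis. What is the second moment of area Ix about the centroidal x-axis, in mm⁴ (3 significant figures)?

Decompose the section into non-overlapping parts with the origin at the bottom-left of its bounding rectangle.
Bottom plate: 130 × 28, A = 3 640 mm², y = 14 mm, Ī = 237 813 mm⁴.
Web plate: 8 × 120, A = 960 mm², y = 88 mm, Ī = 1 152 000 mm⁴.
Top plate: 80 × 12, A = 960 mm², y = 154 mm, Ī = 11 520 mm⁴.
Centroid: ȳ = ΣA·y / ΣA = 50.95 mm.
Transfer each piece to the centroidal x-axis using Ī + A·d² with d = y − 50.95:
  bottom plate: d = -36.95 mm → contributes +5 207 418 mm⁴
  web plate: d = 37.05 mm → contributes +2 469 820 mm⁴
  top plate: d = 103.05 mm → contributes +10 206 122 mm⁴
Total I = 17 883 359 mm⁴.

Ix ≈ 1.79 × 10⁷ mm⁴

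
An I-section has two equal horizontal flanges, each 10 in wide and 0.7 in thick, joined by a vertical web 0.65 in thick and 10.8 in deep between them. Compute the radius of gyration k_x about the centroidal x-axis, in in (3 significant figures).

k_x ≈ 5.03 in

Treat the section as a set of non-overlapping primitives; coordinates are from the bounding-box lower-left.
Bottom flange: 10 × 0.7, A = 7 in², y = 0.35 in, Ī = 0.28583 in⁴.
Web: 0.65 × 10.8, A = 7.02 in², y = 6.1 in, Ī = 68.234 in⁴.
Top flange: 10 × 0.7, A = 7 in², y = 11.85 in, Ī = 0.28583 in⁴.
By symmetry the centroid is at mid-height, ȳ = 6.1 in.
Transfer each piece to the centroidal x-axis using Ī + A·d² with d = y − 6.1:
  bottom flange: d = -5.75 in → contributes +231.72 in⁴
  web: d = 0 in → contributes +68.234 in⁴
  top flange: d = 5.75 in → contributes +231.72 in⁴
Total I = 531.68 in⁴.
Radius of gyration: k = √(I/A) = √(531.68 / 21.02) = 5.0293 in.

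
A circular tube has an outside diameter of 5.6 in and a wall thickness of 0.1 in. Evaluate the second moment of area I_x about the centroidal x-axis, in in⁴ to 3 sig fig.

Treat the section as a set of non-overlapping primitives; coordinates are from the bounding-box lower-left.
Outer circle: ⌀5.6, A = 24.63 in², y = 2.8 in, Ī = 48.275 in⁴.
Bore (subtracted): ⌀5.4, A = 22.902 in², y = 2.8 in, Ī = 41.739 in⁴.
By symmetry the centroid is at mid-height, ȳ = 2.8 in.
All pieces are centred on the centroidal x-axis, so I = ΣĪ (holes subtracted) = 6.5357 in⁴.

I_x ≈ 6.54 in⁴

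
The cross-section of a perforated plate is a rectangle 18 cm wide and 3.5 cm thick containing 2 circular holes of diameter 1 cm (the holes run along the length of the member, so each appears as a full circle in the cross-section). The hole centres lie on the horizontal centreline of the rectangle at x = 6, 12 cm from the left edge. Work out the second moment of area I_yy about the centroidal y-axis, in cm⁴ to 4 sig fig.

I_yy ≈ 1687 cm⁴

Break the section into simple shapes (no overlaps), measuring from the bottom-left corner of the bounding box.
Plate: 18 × 3.5, A = 63 cm², x = 9 cm, Ī = 1 701 cm⁴.
Hole 1 (subtracted): ⌀1, A = 0.785398 cm², x = 6 cm, Ī = 0.0490874 cm⁴.
Hole 2 (subtracted): ⌀1, A = 0.785398 cm², x = 12 cm, Ī = 0.0490874 cm⁴.
By symmetry the centroid is at mid-width, x̄ = 9 cm.
Transfer each piece to the centroidal y-axis using Ī + A·d² with d = x − 9:
  plate: d = 0 cm → contributes +1 701 cm⁴
  hole 1: d = -3 cm → contributes −7.11767 cm⁴
  hole 2: d = 3 cm → contributes −7.11767 cm⁴
Total I = 1686.76 cm⁴.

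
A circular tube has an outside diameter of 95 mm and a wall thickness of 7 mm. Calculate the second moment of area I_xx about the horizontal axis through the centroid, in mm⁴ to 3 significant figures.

Treat the section as a set of non-overlapping primitives; coordinates are from the bounding-box lower-left.
Outer circle: ⌀95, A = 7088.2 mm², y = 47.5 mm, Ī = 3 998 198 mm⁴.
Bore (subtracted): ⌀81, A = 5 153 mm², y = 47.5 mm, Ī = 2 113 051 mm⁴.
By symmetry the centroid is at mid-height, ȳ = 47.5 mm.
All pieces are centred on the horizontal axis through the centroid, so I = ΣĪ (holes subtracted) = 1 885 147 mm⁴.

I_xx ≈ 1.89 × 10⁶ mm⁴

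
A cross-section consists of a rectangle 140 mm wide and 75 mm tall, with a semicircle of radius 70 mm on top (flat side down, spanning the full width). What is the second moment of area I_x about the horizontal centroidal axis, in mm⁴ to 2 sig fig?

I_x ≈ 2.8 × 10⁷ mm⁴

Decompose the section into non-overlapping parts with the origin at the bottom-left of its bounding rectangle.
Rectangular body: 140 × 75, A = 10 500 mm², y = 37.5 mm, Ī = 4 921 875 mm⁴.
Semicircular cap: semicircle r = 70, A = 7 697 mm², y = 104.7 mm, Ī = 2 635 265 mm⁴.
Centroid: ȳ = ΣA·y / ΣA = 65.93 mm.
Transfer each piece to the horizontal centroidal axis using Ī + A·d² with d = y − 65.93:
  rectangular body: d = -28.43 mm → contributes +13 407 428 mm⁴
  semicircular cap: d = 38.78 mm → contributes +14 211 131 mm⁴
Total I = 27 618 560 mm⁴.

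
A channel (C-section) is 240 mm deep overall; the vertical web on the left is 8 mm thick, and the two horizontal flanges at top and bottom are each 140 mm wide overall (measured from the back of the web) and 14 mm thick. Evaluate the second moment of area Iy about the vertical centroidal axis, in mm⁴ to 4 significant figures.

Iy ≈ 1.157 × 10⁷ mm⁴

Treat the section as a set of non-overlapping primitives; coordinates are from the bounding-box lower-left.
Web: 8 × 240, A = 1 920 mm², x = 4 mm, Ī = 10 240 mm⁴.
Top flange (beyond web): 132 × 14, A = 1 848 mm², x = 74 mm, Ī = 2 683 296 mm⁴.
Bottom flange (beyond web): 132 × 14, A = 1 848 mm², x = 74 mm, Ī = 2 683 296 mm⁴.
Centroid: x̄ = ΣA·x / ΣA = 50.0684 mm.
Transfer each piece to the vertical centroidal axis using Ī + A·d² with d = x − 50.0684:
  web: d = -46.0684 mm → contributes +4 085 047 mm⁴
  top flange (beyond web): d = 23.9316 mm → contributes +3 741 687 mm⁴
  bottom flange (beyond web): d = 23.9316 mm → contributes +3 741 687 mm⁴
Total I = 11 568 422 mm⁴.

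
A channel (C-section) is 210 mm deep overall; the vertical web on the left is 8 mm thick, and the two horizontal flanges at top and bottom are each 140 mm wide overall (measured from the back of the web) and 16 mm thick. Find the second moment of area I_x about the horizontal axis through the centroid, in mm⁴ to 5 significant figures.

I_x ≈ 4.6008 × 10⁷ mm⁴

Treat the section as a set of non-overlapping primitives; coordinates are from the bounding-box lower-left.
Web: 8 × 210, A = 1 680 mm², y = 105 mm, Ī = 6 174 000 mm⁴.
Top flange (beyond web): 132 × 16, A = 2 112 mm², y = 202 mm, Ī = 45 056 mm⁴.
Bottom flange (beyond web): 132 × 16, A = 2 112 mm², y = 8 mm, Ī = 45 056 mm⁴.
By symmetry the centroid is at mid-height, ȳ = 105 mm.
Transfer each piece to the horizontal axis through the centroid using Ī + A·d² with d = y − 105:
  web: d = 0 mm → contributes +6 174 000 mm⁴
  top flange (beyond web): d = 97 mm → contributes +19 916 864 mm⁴
  bottom flange (beyond web): d = -97 mm → contributes +19 916 864 mm⁴
Total I = 46 007 728 mm⁴.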